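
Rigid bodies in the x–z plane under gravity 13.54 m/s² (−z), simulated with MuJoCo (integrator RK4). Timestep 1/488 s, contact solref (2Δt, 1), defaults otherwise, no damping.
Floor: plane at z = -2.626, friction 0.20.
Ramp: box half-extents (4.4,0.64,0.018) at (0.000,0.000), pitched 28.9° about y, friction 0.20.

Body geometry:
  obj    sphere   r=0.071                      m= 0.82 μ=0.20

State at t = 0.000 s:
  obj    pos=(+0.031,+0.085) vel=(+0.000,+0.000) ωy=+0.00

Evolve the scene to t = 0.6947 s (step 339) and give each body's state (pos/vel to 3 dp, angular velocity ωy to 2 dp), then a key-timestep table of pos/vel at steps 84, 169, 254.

State at t = 0.6947 s:
  obj    pos=(+1.018,-0.460) vel=(+2.843,-1.569) ωy=+45.72

Key-timestep trajectory:
   step    t(s)  obj.x    obj.z    obj.vx   obj.vz 
     84  0.1721   +0.092  +0.051  +0.705  -0.389
    169  0.3463   +0.276  -0.051  +1.417  -0.782
    254  0.5205   +0.585  -0.221  +2.130  -1.176


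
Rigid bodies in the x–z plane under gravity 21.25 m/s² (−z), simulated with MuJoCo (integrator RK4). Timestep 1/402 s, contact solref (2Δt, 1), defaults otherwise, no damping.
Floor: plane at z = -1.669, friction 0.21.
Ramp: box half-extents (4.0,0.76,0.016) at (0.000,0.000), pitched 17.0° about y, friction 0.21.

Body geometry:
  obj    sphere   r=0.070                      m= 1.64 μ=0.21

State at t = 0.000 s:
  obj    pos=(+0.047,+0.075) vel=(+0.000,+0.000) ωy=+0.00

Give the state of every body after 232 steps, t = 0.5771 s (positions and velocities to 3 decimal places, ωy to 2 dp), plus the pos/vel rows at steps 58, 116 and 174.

State at t = 0.5771 s:
  obj    pos=(+0.754,-0.141) vel=(+2.449,-0.749) ωy=+36.58

Key-timestep trajectory:
   step    t(s)  obj.x    obj.z    obj.vx   obj.vz 
     58  0.1443   +0.091  +0.062  +0.612  -0.187
    116  0.2886   +0.224  +0.021  +1.225  -0.374
    174  0.4328   +0.445  -0.046  +1.837  -0.562


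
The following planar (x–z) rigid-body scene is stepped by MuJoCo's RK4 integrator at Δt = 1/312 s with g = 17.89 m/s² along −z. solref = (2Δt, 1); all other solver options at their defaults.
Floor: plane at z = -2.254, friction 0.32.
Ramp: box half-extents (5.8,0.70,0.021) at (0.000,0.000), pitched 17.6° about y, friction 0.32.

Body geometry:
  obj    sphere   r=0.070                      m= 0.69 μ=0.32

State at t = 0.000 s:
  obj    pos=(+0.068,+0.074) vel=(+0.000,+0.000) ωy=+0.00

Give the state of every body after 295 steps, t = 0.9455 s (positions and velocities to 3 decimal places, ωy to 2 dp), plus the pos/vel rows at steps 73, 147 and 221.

State at t = 0.9455 s:
  obj    pos=(+1.714,-0.448) vel=(+3.482,-1.105) ωy=+52.18

Key-timestep trajectory:
   step    t(s)  obj.x    obj.z    obj.vx   obj.vz 
     73  0.2340   +0.169  +0.042  +0.862  -0.273
    147  0.4712   +0.477  -0.056  +1.735  -0.550
    221  0.7083   +0.992  -0.219  +2.609  -0.828


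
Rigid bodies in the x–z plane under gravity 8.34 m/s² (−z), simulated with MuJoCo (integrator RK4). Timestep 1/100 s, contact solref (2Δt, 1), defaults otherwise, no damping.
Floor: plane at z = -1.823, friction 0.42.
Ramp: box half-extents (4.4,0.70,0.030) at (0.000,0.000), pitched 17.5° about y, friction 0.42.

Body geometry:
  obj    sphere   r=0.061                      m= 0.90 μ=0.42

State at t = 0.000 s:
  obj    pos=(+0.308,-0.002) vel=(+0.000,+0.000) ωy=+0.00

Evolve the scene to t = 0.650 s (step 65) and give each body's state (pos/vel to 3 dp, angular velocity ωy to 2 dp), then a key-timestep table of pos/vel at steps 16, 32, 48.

State at t = 0.650 s:
  obj    pos=(+0.669,-0.116) vel=(+1.110,-0.350) ωy=+19.08

Key-timestep trajectory:
   step    t(s)  obj.x    obj.z    obj.vx   obj.vz 
     16  0.1600   +0.330  -0.009  +0.274  -0.086
     32  0.3200   +0.396  -0.029  +0.547  -0.172
     48  0.4800   +0.505  -0.064  +0.820  -0.259


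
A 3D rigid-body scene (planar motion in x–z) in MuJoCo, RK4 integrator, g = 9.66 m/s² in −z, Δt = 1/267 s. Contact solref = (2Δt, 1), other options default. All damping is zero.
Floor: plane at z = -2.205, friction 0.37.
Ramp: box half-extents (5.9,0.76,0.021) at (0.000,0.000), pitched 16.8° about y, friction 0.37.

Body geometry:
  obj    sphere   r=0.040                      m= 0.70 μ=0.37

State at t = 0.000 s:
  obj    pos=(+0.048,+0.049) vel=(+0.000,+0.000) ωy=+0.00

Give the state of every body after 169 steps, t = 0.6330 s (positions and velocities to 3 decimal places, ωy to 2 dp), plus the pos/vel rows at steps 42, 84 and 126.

State at t = 0.6330 s:
  obj    pos=(+0.431,-0.066) vel=(+1.208,-0.365) ωy=+31.55

Key-timestep trajectory:
   step    t(s)  obj.x    obj.z    obj.vx   obj.vz 
     42  0.1573   +0.072  +0.042  +0.300  -0.091
     84  0.3146   +0.143  +0.021  +0.601  -0.181
    126  0.4719   +0.261  -0.015  +0.901  -0.272


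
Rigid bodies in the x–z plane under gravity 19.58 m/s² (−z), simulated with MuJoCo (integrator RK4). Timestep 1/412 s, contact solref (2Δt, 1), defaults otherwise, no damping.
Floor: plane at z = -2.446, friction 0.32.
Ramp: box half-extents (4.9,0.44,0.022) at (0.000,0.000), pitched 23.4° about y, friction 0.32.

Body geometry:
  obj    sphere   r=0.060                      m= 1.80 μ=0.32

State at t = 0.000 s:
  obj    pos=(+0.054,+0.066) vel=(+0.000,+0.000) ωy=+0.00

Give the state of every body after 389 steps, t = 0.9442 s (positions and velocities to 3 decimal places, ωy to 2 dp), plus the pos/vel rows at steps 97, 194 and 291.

State at t = 0.9442 s:
  obj    pos=(+2.326,-0.917) vel=(+4.813,-2.083) ωy=+87.40

Key-timestep trajectory:
   step    t(s)  obj.x    obj.z    obj.vx   obj.vz 
     97  0.2354   +0.195  +0.005  +1.200  -0.519
    194  0.4709   +0.619  -0.179  +2.400  -1.039
    291  0.7063   +1.326  -0.484  +3.601  -1.558


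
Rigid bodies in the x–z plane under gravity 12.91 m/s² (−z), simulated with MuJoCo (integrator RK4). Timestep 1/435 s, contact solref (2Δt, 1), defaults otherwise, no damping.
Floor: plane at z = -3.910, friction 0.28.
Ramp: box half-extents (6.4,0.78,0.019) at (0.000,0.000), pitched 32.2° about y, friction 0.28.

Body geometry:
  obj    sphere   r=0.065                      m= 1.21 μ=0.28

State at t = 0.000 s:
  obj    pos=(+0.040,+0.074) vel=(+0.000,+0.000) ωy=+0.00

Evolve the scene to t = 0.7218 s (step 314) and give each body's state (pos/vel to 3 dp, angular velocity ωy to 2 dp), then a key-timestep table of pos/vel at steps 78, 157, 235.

State at t = 0.7218 s:
  obj    pos=(+1.123,-0.608) vel=(+3.002,-1.890) ωy=+54.56

Key-timestep trajectory:
   step    t(s)  obj.x    obj.z    obj.vx   obj.vz 
     78  0.1793   +0.107  +0.032  +0.746  -0.470
    157  0.3609   +0.311  -0.097  +1.501  -0.945
    235  0.5402   +0.647  -0.308  +2.246  -1.415


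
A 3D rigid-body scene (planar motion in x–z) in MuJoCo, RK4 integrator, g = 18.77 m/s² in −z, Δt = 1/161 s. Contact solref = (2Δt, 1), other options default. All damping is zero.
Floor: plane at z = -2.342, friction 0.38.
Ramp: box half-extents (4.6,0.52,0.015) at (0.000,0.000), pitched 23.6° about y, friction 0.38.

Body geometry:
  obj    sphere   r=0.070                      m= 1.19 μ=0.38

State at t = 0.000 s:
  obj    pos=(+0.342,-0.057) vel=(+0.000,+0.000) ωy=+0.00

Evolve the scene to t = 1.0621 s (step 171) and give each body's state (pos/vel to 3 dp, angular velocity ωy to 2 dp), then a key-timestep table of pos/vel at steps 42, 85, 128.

State at t = 1.0621 s:
  obj    pos=(+3.117,-1.269) vel=(+5.224,-2.282) ωy=+81.43

Key-timestep trajectory:
   step    t(s)  obj.x    obj.z    obj.vx   obj.vz 
     42  0.2609   +0.510  -0.130  +1.283  -0.561
     85  0.5280   +1.028  -0.356  +2.597  -1.135
    128  0.7950   +1.897  -0.736  +3.910  -1.708


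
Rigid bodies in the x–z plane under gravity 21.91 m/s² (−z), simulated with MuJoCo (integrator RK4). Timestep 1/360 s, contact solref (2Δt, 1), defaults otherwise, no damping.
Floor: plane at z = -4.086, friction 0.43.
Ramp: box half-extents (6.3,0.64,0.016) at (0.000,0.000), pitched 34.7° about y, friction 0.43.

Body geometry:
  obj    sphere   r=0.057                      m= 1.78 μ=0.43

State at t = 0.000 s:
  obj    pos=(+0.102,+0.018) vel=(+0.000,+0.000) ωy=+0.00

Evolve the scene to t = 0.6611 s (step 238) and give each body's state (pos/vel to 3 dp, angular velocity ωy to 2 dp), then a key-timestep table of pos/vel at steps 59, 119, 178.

State at t = 0.6611 s:
  obj    pos=(+1.703,-1.090) vel=(+4.843,-3.353) ωy=+103.32

Key-timestep trajectory:
   step    t(s)  obj.x    obj.z    obj.vx   obj.vz 
     59  0.1639   +0.200  -0.050  +1.201  -0.831
    119  0.3306   +0.502  -0.259  +2.421  -1.677
    178  0.4944   +0.998  -0.602  +3.622  -2.508


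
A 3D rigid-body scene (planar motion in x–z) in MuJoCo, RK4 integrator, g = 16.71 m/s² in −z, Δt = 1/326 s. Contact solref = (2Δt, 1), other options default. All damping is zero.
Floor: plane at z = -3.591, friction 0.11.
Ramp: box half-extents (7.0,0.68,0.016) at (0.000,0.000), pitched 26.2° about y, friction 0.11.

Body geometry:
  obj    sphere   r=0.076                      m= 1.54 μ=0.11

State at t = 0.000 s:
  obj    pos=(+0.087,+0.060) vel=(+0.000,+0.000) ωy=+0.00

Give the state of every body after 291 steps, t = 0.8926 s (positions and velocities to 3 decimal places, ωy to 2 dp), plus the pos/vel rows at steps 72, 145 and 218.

State at t = 0.8926 s:
  obj    pos=(+2.135,-0.948) vel=(+4.591,-2.249) ωy=+48.45

Key-timestep trajectory:
   step    t(s)  obj.x    obj.z    obj.vx   obj.vz 
     72  0.2209   +0.212  -0.002  +1.125  -0.585
    145  0.4448   +0.595  -0.190  +2.283  -1.132
    218  0.6687   +1.236  -0.506  +3.442  -1.679


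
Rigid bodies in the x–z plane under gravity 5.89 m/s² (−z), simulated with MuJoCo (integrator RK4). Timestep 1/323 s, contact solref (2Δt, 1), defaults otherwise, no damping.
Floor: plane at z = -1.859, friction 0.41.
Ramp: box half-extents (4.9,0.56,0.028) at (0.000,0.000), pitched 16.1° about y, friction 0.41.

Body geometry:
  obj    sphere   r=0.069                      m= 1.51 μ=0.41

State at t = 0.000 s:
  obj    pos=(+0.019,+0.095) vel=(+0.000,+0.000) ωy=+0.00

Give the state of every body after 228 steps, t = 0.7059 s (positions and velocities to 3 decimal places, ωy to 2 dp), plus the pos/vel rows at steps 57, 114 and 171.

State at t = 0.7059 s:
  obj    pos=(+0.298,+0.015) vel=(+0.791,-0.228) ωy=+11.93

Key-timestep trajectory:
   step    t(s)  obj.x    obj.z    obj.vx   obj.vz 
     57  0.1765   +0.037  +0.090  +0.198  -0.057
    114  0.3529   +0.089  +0.075  +0.396  -0.114
    171  0.5294   +0.176  +0.050  +0.593  -0.171


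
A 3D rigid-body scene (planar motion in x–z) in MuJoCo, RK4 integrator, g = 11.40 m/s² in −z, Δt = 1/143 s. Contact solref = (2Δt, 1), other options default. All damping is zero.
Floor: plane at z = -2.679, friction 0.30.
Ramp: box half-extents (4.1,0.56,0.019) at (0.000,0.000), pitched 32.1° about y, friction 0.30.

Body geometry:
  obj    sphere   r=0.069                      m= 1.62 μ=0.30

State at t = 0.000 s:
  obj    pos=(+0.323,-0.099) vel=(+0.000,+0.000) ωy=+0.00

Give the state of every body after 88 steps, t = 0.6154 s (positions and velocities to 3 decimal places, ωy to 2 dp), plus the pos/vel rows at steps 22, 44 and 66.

State at t = 0.6154 s:
  obj    pos=(+1.017,-0.534) vel=(+2.256,-1.415) ωy=+38.57

Key-timestep trajectory:
   step    t(s)  obj.x    obj.z    obj.vx   obj.vz 
     22  0.1538   +0.367  -0.126  +0.564  -0.354
     44  0.3077   +0.497  -0.208  +1.128  -0.708
     66  0.4615   +0.714  -0.344  +1.692  -1.061


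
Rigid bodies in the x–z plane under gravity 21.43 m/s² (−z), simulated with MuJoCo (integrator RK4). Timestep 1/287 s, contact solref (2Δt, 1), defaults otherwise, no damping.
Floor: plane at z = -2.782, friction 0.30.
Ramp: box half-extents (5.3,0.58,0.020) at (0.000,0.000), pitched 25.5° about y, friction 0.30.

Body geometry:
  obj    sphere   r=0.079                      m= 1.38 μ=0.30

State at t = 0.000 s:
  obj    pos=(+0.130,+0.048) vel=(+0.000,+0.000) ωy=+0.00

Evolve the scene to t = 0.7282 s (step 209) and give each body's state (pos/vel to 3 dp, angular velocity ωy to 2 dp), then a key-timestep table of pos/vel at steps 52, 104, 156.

State at t = 0.7282 s:
  obj    pos=(+1.707,-0.705) vel=(+4.332,-2.066) ωy=+60.74

Key-timestep trajectory:
   step    t(s)  obj.x    obj.z    obj.vx   obj.vz 
     52  0.1812   +0.228  +0.001  +1.078  -0.514
    104  0.3624   +0.521  -0.139  +2.156  -1.028
    156  0.5436   +1.009  -0.371  +3.233  -1.542


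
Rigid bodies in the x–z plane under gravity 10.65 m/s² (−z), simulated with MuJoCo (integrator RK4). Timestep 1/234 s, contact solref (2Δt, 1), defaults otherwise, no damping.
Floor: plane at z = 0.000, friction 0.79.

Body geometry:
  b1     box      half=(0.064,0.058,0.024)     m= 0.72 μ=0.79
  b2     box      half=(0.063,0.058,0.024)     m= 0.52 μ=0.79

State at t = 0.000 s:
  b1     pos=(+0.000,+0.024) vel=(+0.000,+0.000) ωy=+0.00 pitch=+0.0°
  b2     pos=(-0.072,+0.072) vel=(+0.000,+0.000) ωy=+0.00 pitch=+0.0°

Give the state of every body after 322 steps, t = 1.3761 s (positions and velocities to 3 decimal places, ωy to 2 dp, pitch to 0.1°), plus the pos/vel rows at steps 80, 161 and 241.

State at t = 1.3761 s:
  b1     pos=(+0.000,+0.024) vel=(+0.000,+0.000) ωy=+0.00 pitch=+0.0°
  b2     pos=(-0.086,+0.060) vel=(+0.000,+0.000) ωy=+0.01 pitch=-42.6°

Key-timestep trajectory:
   step    t(s)  b1.x    b1.z    b1.vx   b1.vz   b2.x    b2.z    b2.vx   b2.vz 
     80  0.3419   +0.000  +0.024  +0.000  +0.000   -0.085  +0.061  -0.034  -0.037
    161  0.6880   +0.000  +0.024  +0.000  +0.000   -0.086  +0.061  +0.000  +0.000
    241  1.0299   +0.000  +0.024  +0.000  +0.000   -0.086  +0.060  +0.000  +0.000


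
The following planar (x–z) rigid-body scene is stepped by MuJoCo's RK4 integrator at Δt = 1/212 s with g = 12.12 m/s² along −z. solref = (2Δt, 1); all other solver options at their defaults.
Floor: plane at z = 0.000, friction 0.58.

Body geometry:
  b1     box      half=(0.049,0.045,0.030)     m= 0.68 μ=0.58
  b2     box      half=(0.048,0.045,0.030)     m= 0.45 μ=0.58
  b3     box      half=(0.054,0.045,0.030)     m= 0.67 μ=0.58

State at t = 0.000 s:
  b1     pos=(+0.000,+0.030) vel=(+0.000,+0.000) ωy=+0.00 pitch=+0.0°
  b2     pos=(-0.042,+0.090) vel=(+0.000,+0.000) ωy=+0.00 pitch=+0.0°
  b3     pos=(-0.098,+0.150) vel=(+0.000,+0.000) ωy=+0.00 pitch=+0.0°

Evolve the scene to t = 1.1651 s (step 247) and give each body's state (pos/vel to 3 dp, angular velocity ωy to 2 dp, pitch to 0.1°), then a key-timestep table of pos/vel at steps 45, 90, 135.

State at t = 1.1651 s:
  b1     pos=(+0.000,+0.030) vel=(+0.000,+0.000) ωy=+0.00 pitch=+0.0°
  b2     pos=(-0.088,+0.048) vel=(+0.000,+0.000) ωy=+0.00 pitch=-90.0°
  b3     pos=(-0.196,+0.054) vel=(+0.000,+0.000) ωy=+0.00 pitch=-90.0°

Key-timestep trajectory:
   step    t(s)  b1.x    b1.z    b1.vx   b1.vz   b2.x    b2.z    b2.vx   b2.vz   b3.x    b3.z    b3.vx   b3.vz 
     45  0.2123   +0.000  +0.030  +0.000  +0.000   -0.077  +0.073  -0.311  -0.573   -0.166  +0.058  -0.398  +0.136
     90  0.4245   +0.000  +0.030  +0.000  +0.000   -0.086  +0.049  +0.004  +0.024   -0.216  +0.061  -0.006  +0.001
    135  0.6368   +0.000  +0.030  +0.000  +0.000   -0.088  +0.048  +0.000  +0.000   -0.191  +0.056  -0.025  -0.009


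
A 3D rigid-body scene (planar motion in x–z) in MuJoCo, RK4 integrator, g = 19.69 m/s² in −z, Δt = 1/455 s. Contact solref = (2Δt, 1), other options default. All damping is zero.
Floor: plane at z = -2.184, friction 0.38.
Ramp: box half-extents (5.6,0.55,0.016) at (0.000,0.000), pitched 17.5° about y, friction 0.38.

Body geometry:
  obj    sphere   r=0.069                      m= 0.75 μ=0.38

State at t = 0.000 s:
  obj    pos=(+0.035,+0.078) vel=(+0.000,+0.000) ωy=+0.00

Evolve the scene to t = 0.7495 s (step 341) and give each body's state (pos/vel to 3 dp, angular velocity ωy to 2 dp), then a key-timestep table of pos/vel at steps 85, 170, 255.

State at t = 0.7495 s:
  obj    pos=(+1.168,-0.279) vel=(+3.023,-0.953) ωy=+45.93

Key-timestep trajectory:
   step    t(s)  obj.x    obj.z    obj.vx   obj.vz 
     85  0.1868   +0.105  +0.056  +0.754  -0.238
    170  0.3736   +0.317  -0.011  +1.507  -0.475
    255  0.5604   +0.669  -0.122  +2.261  -0.713


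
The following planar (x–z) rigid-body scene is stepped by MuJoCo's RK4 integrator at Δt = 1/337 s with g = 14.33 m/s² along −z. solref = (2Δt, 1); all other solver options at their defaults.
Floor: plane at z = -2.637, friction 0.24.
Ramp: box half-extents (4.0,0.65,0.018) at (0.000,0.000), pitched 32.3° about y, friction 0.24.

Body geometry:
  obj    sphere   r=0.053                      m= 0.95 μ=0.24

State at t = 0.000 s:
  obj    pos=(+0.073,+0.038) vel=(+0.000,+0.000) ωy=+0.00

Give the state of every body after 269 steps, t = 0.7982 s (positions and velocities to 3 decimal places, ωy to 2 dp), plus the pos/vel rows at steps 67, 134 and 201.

State at t = 0.7982 s:
  obj    pos=(+1.546,-0.893) vel=(+3.691,-2.333) ωy=+82.36

Key-timestep trajectory:
   step    t(s)  obj.x    obj.z    obj.vx   obj.vz 
     67  0.1988   +0.164  -0.020  +0.919  -0.581
    134  0.3976   +0.439  -0.193  +1.839  -1.162
    201  0.5964   +0.895  -0.482  +2.758  -1.743


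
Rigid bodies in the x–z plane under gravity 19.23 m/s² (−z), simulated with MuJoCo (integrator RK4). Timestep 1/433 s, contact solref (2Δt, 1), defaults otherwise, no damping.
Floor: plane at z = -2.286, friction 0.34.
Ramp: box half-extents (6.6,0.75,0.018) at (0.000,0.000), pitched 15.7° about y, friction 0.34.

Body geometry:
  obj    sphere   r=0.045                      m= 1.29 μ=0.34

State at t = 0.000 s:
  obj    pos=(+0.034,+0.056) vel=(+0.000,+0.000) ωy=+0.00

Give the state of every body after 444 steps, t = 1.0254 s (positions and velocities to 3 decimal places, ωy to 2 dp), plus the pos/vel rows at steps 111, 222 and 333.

State at t = 1.0254 s:
  obj    pos=(+1.915,-0.473) vel=(+3.669,-1.031) ωy=+84.69

Key-timestep trajectory:
   step    t(s)  obj.x    obj.z    obj.vx   obj.vz 
    111  0.2564   +0.152  +0.023  +0.917  -0.258
    222  0.5127   +0.504  -0.076  +1.835  -0.516
    333  0.7691   +1.092  -0.242  +2.752  -0.774


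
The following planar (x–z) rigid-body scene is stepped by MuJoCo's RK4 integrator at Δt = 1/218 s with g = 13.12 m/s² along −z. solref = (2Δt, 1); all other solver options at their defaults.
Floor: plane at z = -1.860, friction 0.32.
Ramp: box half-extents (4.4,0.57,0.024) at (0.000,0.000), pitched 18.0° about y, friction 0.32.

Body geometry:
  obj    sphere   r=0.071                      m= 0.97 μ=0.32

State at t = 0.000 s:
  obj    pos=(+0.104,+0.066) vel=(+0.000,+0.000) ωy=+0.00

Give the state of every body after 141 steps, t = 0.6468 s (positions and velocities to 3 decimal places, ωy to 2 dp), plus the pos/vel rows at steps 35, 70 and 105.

State at t = 0.6468 s:
  obj    pos=(+0.680,-0.121) vel=(+1.781,-0.579) ωy=+26.38

Key-timestep trajectory:
   step    t(s)  obj.x    obj.z    obj.vx   obj.vz 
     35  0.1606   +0.140  +0.055  +0.442  -0.144
     70  0.3211   +0.246  +0.020  +0.885  -0.287
    105  0.4817   +0.424  -0.038  +1.327  -0.431


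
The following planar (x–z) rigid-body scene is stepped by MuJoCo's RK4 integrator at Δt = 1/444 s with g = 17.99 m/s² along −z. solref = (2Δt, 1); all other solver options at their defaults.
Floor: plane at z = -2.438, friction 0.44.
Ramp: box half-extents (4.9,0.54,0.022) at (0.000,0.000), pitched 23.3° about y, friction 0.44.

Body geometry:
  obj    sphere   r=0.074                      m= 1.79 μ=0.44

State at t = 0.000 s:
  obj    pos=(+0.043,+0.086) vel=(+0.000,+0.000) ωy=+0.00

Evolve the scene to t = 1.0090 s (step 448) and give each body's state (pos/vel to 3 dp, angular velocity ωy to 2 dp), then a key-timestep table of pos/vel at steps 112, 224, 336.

State at t = 1.0090 s:
  obj    pos=(+2.419,-0.937) vel=(+4.710,-2.029) ωy=+69.30

Key-timestep trajectory:
   step    t(s)  obj.x    obj.z    obj.vx   obj.vz 
    112  0.2523   +0.192  +0.022  +1.178  -0.507
    224  0.5045   +0.637  -0.170  +2.355  -1.014
    336  0.7568   +1.380  -0.490  +3.533  -1.521


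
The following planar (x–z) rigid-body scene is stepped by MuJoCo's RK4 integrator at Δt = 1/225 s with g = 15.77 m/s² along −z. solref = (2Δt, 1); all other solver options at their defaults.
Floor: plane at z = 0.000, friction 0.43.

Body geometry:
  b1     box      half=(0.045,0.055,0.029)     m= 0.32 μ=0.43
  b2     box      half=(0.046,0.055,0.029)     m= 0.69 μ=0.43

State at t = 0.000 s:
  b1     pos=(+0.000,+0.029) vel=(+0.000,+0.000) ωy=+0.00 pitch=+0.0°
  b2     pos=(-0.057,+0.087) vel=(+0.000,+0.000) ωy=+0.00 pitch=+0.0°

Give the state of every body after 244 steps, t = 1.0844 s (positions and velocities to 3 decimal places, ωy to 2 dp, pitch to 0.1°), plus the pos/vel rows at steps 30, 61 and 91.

State at t = 1.0844 s:
  b1     pos=(+0.000,+0.029) vel=(+0.000,+0.000) ωy=+0.00 pitch=+0.0°
  b2     pos=(-0.103,+0.046) vel=(+0.000,+0.000) ωy=+0.00 pitch=-90.0°

Key-timestep trajectory:
   step    t(s)  b1.x    b1.z    b1.vx   b1.vz   b2.x    b2.z    b2.vx   b2.vz 
     30  0.1333   +0.000  +0.029  +0.000  +0.000   -0.080  +0.057  -0.281  -0.803
     61  0.2711   +0.000  +0.029  +0.000  +0.000   -0.116  +0.052  +0.021  -0.007
     91  0.4044   +0.000  +0.029  +0.000  +0.000   -0.100  +0.048  -0.067  -0.031


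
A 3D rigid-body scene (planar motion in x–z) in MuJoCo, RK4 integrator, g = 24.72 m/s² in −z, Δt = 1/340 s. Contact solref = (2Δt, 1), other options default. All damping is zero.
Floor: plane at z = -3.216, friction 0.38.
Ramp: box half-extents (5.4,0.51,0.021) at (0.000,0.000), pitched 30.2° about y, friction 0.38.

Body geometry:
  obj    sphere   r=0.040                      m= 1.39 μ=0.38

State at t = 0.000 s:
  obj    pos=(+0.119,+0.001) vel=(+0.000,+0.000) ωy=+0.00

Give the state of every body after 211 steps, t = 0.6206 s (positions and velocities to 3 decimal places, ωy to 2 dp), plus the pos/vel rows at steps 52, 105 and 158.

State at t = 0.6206 s:
  obj    pos=(+1.597,-0.859) vel=(+4.764,-2.773) ωy=+137.78

Key-timestep trajectory:
   step    t(s)  obj.x    obj.z    obj.vx   obj.vz 
     52  0.1529   +0.209  -0.051  +1.174  -0.683
    105  0.3088   +0.485  -0.212  +2.371  -1.380
    158  0.4647   +0.948  -0.481  +3.567  -2.076


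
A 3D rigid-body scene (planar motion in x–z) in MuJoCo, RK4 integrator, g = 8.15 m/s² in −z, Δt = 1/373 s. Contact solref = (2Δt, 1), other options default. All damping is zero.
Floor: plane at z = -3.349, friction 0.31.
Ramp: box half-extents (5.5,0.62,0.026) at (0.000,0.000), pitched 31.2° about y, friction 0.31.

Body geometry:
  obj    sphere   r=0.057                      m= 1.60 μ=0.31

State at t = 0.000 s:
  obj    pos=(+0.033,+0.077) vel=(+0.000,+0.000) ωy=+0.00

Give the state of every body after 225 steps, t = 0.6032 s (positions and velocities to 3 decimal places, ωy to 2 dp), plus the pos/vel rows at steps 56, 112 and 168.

State at t = 0.6032 s:
  obj    pos=(+0.502,-0.207) vel=(+1.556,-0.942) ωy=+31.91

Key-timestep trajectory:
   step    t(s)  obj.x    obj.z    obj.vx   obj.vz 
     56  0.1501   +0.062  +0.059  +0.387  -0.235
    112  0.3003   +0.149  +0.007  +0.775  -0.469
    168  0.4504   +0.295  -0.081  +1.162  -0.704


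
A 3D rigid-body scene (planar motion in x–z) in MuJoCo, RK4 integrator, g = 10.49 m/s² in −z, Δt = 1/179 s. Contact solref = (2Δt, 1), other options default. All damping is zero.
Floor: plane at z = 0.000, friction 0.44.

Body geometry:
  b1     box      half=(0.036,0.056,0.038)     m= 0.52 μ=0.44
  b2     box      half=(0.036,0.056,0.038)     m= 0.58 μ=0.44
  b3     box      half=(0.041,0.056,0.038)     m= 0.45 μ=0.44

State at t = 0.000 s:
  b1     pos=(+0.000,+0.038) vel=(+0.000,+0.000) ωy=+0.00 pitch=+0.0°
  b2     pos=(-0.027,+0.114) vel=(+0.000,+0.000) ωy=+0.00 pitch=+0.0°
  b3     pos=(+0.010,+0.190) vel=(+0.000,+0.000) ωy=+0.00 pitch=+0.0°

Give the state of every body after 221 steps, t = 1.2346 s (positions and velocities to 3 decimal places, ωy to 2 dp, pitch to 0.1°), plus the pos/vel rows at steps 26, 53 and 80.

State at t = 1.2346 s:
  b1     pos=(+0.000,+0.038) vel=(+0.000,+0.000) ωy=+0.00 pitch=+0.0°
  b2     pos=(-0.027,+0.114) vel=(+0.000,+0.000) ωy=+0.00 pitch=+0.0°
  b3     pos=(+0.119,+0.038) vel=(+0.000,+0.000) ωy=+0.00 pitch=+180.0°

Key-timestep trajectory:
   step    t(s)  b1.x    b1.z    b1.vx   b1.vz   b2.x    b2.z    b2.vx   b2.vz   b3.x    b3.z    b3.vx   b3.vz 
     26  0.1453   +0.000  +0.038  +0.000  +0.000   -0.027  +0.114  +0.000  +0.000   +0.013  +0.190  +0.043  -0.004
     53  0.2961   +0.000  +0.038  +0.000  +0.000   -0.027  +0.114  -0.001  +0.000   +0.031  +0.183  +0.241  -0.185
     80  0.4469   +0.000  +0.038  +0.000  +0.000   -0.027  +0.114  +0.000  +0.000   +0.088  +0.088  +0.639  -0.799


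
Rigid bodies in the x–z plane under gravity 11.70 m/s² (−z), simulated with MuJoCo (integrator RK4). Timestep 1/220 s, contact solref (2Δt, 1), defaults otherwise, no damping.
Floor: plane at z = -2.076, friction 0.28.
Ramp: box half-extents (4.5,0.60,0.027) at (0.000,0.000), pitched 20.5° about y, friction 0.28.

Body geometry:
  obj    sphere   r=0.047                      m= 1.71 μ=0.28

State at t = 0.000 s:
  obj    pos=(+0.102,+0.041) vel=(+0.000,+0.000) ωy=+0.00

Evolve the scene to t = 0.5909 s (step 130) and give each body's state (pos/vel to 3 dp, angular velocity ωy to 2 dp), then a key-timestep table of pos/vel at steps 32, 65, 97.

State at t = 0.5909 s:
  obj    pos=(+0.581,-0.138) vel=(+1.620,-0.606) ωy=+36.79

Key-timestep trajectory:
   step    t(s)  obj.x    obj.z    obj.vx   obj.vz 
     32  0.1455   +0.131  +0.030  +0.399  -0.149
     65  0.2955   +0.222  -0.004  +0.810  -0.303
     97  0.4409   +0.369  -0.059  +1.209  -0.452


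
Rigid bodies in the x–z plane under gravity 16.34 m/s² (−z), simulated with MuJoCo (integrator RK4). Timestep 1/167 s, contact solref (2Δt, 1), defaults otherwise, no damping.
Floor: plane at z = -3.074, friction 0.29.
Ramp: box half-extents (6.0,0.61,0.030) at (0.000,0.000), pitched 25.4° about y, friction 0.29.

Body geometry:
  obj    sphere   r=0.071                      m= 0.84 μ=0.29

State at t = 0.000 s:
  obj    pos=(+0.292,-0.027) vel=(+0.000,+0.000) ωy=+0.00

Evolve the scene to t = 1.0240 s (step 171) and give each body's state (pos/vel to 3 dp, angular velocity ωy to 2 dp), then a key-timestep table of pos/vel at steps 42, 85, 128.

State at t = 1.0240 s:
  obj    pos=(+2.663,-1.153) vel=(+4.631,-2.199) ωy=+72.19

Key-timestep trajectory:
   step    t(s)  obj.x    obj.z    obj.vx   obj.vz 
     42  0.2515   +0.435  -0.095  +1.138  -0.540
     85  0.5090   +0.878  -0.305  +2.302  -1.093
    128  0.7665   +1.621  -0.658  +3.466  -1.646


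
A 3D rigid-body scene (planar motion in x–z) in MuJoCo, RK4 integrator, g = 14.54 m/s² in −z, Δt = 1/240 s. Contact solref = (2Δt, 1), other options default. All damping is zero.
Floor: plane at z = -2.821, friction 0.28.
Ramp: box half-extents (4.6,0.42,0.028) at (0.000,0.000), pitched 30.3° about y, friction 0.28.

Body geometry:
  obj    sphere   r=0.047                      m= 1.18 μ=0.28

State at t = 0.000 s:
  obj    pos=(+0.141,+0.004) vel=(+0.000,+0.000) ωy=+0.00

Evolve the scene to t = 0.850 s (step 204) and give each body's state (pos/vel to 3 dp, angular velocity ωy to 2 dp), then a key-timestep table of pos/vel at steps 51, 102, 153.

State at t = 0.850 s:
  obj    pos=(+1.776,-0.951) vel=(+3.846,-2.247) ωy=+94.74

Key-timestep trajectory:
   step    t(s)  obj.x    obj.z    obj.vx   obj.vz 
     51  0.2125   +0.243  -0.055  +0.962  -0.562
    102  0.4250   +0.550  -0.234  +1.923  -1.124
    153  0.6375   +1.061  -0.533  +2.884  -1.685


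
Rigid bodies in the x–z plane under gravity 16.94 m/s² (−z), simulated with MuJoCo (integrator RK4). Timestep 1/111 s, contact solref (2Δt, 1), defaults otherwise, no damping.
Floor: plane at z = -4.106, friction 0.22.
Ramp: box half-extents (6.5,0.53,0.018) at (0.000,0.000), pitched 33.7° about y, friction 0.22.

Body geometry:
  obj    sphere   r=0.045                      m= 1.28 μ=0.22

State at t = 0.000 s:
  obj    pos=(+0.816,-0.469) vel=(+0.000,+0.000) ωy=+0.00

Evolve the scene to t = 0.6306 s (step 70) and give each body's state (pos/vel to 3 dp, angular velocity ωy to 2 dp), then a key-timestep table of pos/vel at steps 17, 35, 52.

State at t = 0.6306 s:
  obj    pos=(+1.927,-1.210) vel=(+3.523,-2.350) ωy=+94.00

Key-timestep trajectory:
   step    t(s)  obj.x    obj.z    obj.vx   obj.vz 
     17  0.1532   +0.882  -0.512  +0.856  -0.571
     35  0.3153   +1.094  -0.654  +1.762  -1.175
     52  0.4685   +1.430  -0.878  +2.617  -1.746


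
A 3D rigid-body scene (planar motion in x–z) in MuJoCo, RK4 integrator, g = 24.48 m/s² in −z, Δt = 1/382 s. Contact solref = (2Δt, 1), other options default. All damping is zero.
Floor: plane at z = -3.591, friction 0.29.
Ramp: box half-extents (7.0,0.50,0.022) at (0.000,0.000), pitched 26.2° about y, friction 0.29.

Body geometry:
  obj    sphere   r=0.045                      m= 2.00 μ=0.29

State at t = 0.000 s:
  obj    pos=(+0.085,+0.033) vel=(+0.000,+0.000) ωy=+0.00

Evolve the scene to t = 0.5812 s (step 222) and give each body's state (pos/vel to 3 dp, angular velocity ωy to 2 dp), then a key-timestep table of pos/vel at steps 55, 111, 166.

State at t = 0.5812 s:
  obj    pos=(+1.255,-0.543) vel=(+4.026,-1.981) ωy=+99.69

Key-timestep trajectory:
   step    t(s)  obj.x    obj.z    obj.vx   obj.vz 
     55  0.1440   +0.157  -0.002  +0.997  -0.491
    111  0.2906   +0.377  -0.111  +2.013  -0.990
    166  0.4346   +0.739  -0.289  +3.010  -1.481


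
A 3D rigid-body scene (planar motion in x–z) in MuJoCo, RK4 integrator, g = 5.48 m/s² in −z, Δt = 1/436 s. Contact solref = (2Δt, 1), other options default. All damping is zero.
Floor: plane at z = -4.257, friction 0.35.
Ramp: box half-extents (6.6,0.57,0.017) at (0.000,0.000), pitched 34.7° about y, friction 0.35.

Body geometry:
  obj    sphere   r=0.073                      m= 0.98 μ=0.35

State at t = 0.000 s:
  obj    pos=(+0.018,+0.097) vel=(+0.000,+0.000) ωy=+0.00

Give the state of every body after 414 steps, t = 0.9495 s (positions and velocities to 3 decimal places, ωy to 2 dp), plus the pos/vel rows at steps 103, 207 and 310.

State at t = 0.9495 s:
  obj    pos=(+0.844,-0.475) vel=(+1.740,-1.205) ωy=+28.98

Key-timestep trajectory:
   step    t(s)  obj.x    obj.z    obj.vx   obj.vz 
    103  0.2362   +0.069  +0.062  +0.433  -0.300
    207  0.4748   +0.225  -0.046  +0.870  -0.602
    310  0.7110   +0.481  -0.224  +1.303  -0.902


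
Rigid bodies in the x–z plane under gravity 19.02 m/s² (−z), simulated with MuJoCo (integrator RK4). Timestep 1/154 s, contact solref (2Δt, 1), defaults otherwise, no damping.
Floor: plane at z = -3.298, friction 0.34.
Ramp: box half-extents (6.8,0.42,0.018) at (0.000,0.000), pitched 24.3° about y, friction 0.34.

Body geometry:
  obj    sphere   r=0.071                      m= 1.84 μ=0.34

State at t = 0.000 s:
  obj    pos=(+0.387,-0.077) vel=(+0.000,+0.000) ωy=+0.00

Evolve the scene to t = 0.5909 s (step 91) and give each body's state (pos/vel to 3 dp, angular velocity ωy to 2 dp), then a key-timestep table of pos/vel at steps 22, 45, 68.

State at t = 0.5909 s:
  obj    pos=(+1.277,-0.479) vel=(+3.011,-1.360) ωy=+46.51

Key-timestep trajectory:
   step    t(s)  obj.x    obj.z    obj.vx   obj.vz 
     22  0.1429   +0.439  -0.101  +0.728  -0.329
     45  0.2922   +0.605  -0.175  +1.489  -0.672
     68  0.4416   +0.884  -0.301  +2.250  -1.016


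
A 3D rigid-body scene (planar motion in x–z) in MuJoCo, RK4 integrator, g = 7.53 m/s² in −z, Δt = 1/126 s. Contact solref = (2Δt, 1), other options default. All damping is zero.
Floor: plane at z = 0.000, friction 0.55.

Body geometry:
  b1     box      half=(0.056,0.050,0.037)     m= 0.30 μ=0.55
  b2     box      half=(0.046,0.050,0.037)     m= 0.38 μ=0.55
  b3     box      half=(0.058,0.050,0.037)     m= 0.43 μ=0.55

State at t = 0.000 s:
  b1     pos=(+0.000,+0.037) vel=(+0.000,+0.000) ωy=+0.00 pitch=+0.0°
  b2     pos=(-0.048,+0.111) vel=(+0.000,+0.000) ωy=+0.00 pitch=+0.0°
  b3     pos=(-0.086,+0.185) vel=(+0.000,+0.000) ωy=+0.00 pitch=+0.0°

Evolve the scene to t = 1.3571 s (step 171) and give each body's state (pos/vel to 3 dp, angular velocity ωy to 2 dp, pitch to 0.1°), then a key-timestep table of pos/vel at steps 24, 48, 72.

State at t = 1.3571 s:
  b1     pos=(+0.000,+0.037) vel=(+0.000,+0.000) ωy=+0.00 pitch=+0.0°
  b2     pos=(-0.102,+0.046) vel=(+0.000,+0.000) ωy=+0.00 pitch=-90.0°
  b3     pos=(-0.307,+0.037) vel=(+0.000,+0.000) ωy=+0.00 pitch=+180.0°

Key-timestep trajectory:
   step    t(s)  b1.x    b1.z    b1.vx   b1.vz   b2.x    b2.z    b2.vx   b2.vz   b3.x    b3.z    b3.vx   b3.vz 
     24  0.1905   +0.000  +0.037  +0.001  +0.000   -0.056  +0.112  -0.102  +0.000   -0.110  +0.175  -0.282  -0.150
     48  0.3810   +0.000  +0.037  +0.000  +0.000   -0.095  +0.080  -0.266  -0.615   -0.188  +0.063  -0.489  -1.015
     72  0.5714   +0.000  +0.037  +0.000  +0.000   -0.102  +0.046  +0.000  +0.001   -0.275  +0.062  -0.451  -0.206


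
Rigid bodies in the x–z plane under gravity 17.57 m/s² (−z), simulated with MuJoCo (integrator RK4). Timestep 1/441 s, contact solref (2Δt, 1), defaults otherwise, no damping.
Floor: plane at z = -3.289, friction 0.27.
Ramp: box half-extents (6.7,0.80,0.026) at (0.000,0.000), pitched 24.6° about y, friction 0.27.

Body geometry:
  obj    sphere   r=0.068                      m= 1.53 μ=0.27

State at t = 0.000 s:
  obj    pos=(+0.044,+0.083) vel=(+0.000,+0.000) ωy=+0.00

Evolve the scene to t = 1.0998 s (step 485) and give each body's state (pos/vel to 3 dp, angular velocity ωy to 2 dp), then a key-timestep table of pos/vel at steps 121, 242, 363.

State at t = 1.0998 s:
  obj    pos=(+2.917,-1.232) vel=(+5.224,-2.392) ωy=+84.49

Key-timestep trajectory:
   step    t(s)  obj.x    obj.z    obj.vx   obj.vz 
    121  0.2744   +0.223  +0.001  +1.303  -0.597
    242  0.5488   +0.759  -0.244  +2.607  -1.193
    363  0.8231   +1.653  -0.654  +3.910  -1.790


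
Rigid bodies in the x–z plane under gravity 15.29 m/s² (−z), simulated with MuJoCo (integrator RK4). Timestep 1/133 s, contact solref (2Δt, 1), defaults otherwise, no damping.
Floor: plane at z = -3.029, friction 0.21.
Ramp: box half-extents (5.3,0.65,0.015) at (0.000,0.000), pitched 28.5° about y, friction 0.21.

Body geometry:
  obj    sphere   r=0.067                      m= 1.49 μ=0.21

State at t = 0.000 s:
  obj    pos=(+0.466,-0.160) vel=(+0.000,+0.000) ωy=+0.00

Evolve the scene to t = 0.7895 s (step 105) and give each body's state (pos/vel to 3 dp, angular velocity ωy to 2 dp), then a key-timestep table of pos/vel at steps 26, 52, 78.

State at t = 0.7895 s:
  obj    pos=(+1.894,-0.935) vel=(+3.616,-1.963) ωy=+61.37

Key-timestep trajectory:
   step    t(s)  obj.x    obj.z    obj.vx   obj.vz 
     26  0.1955   +0.554  -0.207  +0.896  -0.486
     52  0.3910   +0.816  -0.350  +1.791  -0.973
     78  0.5865   +1.254  -0.588  +2.686  -1.459


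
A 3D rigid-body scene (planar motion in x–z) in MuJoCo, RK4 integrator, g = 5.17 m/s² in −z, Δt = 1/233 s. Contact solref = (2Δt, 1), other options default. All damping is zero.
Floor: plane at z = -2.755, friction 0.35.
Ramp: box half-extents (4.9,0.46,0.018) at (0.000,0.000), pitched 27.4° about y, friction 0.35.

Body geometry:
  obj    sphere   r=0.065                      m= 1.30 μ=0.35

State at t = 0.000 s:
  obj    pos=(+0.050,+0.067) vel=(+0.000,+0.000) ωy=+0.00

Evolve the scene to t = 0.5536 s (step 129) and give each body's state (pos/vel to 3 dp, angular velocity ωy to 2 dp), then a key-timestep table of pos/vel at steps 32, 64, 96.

State at t = 0.5536 s:
  obj    pos=(+0.282,-0.052) vel=(+0.835,-0.433) ωy=+14.47

Key-timestep trajectory:
   step    t(s)  obj.x    obj.z    obj.vx   obj.vz 
     32  0.1373   +0.064  +0.060  +0.207  -0.107
     64  0.2747   +0.107  +0.038  +0.414  -0.215
     96  0.4120   +0.178  +0.001  +0.622  -0.322


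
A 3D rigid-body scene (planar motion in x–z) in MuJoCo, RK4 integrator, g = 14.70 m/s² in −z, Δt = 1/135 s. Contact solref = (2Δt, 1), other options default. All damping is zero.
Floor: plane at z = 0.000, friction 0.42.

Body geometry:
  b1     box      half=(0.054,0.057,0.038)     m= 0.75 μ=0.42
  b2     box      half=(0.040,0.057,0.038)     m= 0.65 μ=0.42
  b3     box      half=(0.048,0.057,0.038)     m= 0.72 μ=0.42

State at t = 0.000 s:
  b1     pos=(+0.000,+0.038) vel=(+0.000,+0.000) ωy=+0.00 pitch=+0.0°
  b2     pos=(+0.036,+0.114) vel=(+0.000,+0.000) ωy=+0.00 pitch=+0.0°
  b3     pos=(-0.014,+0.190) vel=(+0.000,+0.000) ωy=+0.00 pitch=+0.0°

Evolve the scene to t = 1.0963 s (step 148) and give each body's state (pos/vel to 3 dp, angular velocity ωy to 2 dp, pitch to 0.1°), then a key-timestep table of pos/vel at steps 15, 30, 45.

State at t = 1.0963 s:
  b1     pos=(+0.000,+0.038) vel=(+0.000,+0.000) ωy=+0.00 pitch=+0.0°
  b2     pos=(+0.036,+0.114) vel=(+0.000,+0.000) ωy=+0.00 pitch=+0.0°
  b3     pos=(-0.144,+0.038) vel=(+0.000,+0.000) ωy=+0.00 pitch=+180.0°

Key-timestep trajectory:
   step    t(s)  b1.x    b1.z    b1.vx   b1.vz   b2.x    b2.z    b2.vx   b2.vz   b3.x    b3.z    b3.vx   b3.vz 
     15  0.1111   +0.000  +0.038  +0.000  +0.000   +0.036  +0.114  +0.001  +0.001   -0.028  +0.183  -0.260  -0.224
     30  0.2222   +0.000  +0.038  +0.001  +0.000   +0.036  +0.114  +0.001  +0.000   -0.072  +0.120  -0.717  -0.190
     45  0.3333   +0.000  +0.038  +0.000  +0.000   +0.036  +0.114  +0.000  +0.000   -0.143  +0.033  -0.038  -0.073


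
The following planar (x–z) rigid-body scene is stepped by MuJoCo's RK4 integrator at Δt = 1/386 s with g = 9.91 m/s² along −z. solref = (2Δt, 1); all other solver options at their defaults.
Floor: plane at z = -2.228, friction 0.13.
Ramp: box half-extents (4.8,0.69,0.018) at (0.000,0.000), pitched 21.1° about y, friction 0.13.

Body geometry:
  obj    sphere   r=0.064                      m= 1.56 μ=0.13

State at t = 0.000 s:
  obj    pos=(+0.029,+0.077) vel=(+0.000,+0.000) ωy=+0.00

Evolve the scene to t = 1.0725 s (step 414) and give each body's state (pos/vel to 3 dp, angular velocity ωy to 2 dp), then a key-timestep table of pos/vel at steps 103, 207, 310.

State at t = 1.0725 s:
  obj    pos=(+1.396,-0.451) vel=(+2.550,-0.984) ωy=+42.70

Key-timestep trajectory:
   step    t(s)  obj.x    obj.z    obj.vx   obj.vz 
    103  0.2668   +0.114  +0.044  +0.635  -0.245
    207  0.5363   +0.371  -0.055  +1.275  -0.492
    310  0.8031   +0.796  -0.219  +1.909  -0.737


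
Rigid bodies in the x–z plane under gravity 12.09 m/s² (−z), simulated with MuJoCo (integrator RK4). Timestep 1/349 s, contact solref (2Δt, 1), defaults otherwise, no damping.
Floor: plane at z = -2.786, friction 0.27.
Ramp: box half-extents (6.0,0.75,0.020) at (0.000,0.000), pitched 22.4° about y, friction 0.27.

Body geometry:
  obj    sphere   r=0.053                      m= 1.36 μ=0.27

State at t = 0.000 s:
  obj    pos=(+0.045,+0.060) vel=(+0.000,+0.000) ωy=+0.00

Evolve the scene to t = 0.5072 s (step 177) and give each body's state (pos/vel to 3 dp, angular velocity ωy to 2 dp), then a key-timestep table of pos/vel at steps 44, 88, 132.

State at t = 0.5072 s:
  obj    pos=(+0.436,-0.101) vel=(+1.543,-0.636) ωy=+31.48

Key-timestep trajectory:
   step    t(s)  obj.x    obj.z    obj.vx   obj.vz 
     44  0.1261   +0.069  +0.050  +0.384  -0.158
     88  0.2521   +0.142  +0.020  +0.767  -0.316
    132  0.3782   +0.263  -0.029  +1.151  -0.474


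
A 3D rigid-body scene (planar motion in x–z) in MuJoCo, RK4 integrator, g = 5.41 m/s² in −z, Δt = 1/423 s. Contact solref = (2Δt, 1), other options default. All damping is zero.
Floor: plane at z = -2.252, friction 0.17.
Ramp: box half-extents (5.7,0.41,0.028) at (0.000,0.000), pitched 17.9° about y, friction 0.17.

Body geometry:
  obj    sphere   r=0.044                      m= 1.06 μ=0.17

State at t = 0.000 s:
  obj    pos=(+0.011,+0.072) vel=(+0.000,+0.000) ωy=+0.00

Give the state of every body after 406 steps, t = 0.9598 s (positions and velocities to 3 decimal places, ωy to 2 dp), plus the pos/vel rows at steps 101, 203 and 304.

State at t = 0.9598 s:
  obj    pos=(+0.532,-0.096) vel=(+1.085,-0.350) ωy=+25.91

Key-timestep trajectory:
   step    t(s)  obj.x    obj.z    obj.vx   obj.vz 
    101  0.2388   +0.043  +0.062  +0.270  -0.087
    203  0.4799   +0.141  +0.030  +0.542  -0.175
    304  0.7187   +0.303  -0.022  +0.812  -0.262
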